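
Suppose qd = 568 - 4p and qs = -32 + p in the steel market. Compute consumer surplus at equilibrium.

Equilibrium: 568 - 4p = -32 + p gives p* = 120, q* = 88.
Demand choke price (qd = 0): p = 142.
CS = ½(142 − 120)(88) = 968.

Consumer surplus = 968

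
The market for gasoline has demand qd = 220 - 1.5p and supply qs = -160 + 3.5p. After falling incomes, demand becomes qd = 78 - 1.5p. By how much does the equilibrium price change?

Original equilibrium: p* = 76, q* = 106.
New equilibrium: 78 - 1.5p = -160 + 3.5p, so 238 = 5p and p' = 47.6; q' = 78 − 1.5(47.6) = 6.6.
Change in price: 47.6 − 76 = -28.4.

Δp = -28.4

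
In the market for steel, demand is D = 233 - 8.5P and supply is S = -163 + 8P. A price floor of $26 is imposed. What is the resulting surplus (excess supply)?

Equilibrium price would be P* = 24, so the floor at 26 binds.
At P = 26: D = 12, S = 45.
Surplus = 45 − 12 = 33.

Surplus = 33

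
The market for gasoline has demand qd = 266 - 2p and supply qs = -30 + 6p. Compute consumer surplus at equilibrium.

Equilibrium: 266 - 2p = -30 + 6p gives p* = 37, q* = 192.
Demand choke price (qd = 0): p = 133.
CS = ½(133 − 37)(192) = 9216.

Consumer surplus = 9216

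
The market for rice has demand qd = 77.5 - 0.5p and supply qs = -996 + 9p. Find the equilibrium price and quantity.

Set qd = qs: 77.5 - 0.5p = -996 + 9p.
1073.5 = 9.5p, so p* = 113.
q* = 77.5 − 0.5(113) = 21.

p* = 113, q* = 21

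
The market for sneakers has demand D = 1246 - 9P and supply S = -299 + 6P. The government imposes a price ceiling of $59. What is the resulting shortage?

Equilibrium price would be P* = 103, so the ceiling at 59 binds.
At P = 59: D = 1246 − 9(59) = 715, S = -299 + 6(59) = 55.
Shortage = 715 − 55 = 660.

Shortage = 660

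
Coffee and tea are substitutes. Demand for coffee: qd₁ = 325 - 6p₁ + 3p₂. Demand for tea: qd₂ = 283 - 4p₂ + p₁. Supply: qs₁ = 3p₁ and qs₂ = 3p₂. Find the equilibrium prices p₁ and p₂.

Market 1: 325 - 6p₁ + 3p₂ = 3p₁ → 9p₁ - 3p₂ = 325.
Market 2: 7p₂ - p₁ = 283.
Eliminating p₂: 7×(1) + 3×(2) gives 60p₁ = 3124, so p₁ = 781/15.
Back-substitute into (2): p₂ = (283 + 1×781/15) / 7 = 718/15.

p₁ = 781/15, p₂ = 718/15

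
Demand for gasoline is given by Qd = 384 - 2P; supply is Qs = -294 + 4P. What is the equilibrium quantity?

Set Qd = Qs: 384 - 2P = -294 + 4P.
678 = 6P, so P* = 113.
Q* = 384 − 2(113) = 158.

Q* = 158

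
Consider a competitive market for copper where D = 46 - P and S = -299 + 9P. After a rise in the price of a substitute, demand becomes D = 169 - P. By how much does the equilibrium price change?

ΔP = 12.3

Original equilibrium: P* = 34.5, Q* = 11.5.
New equilibrium: 169 - P = -299 + 9P, so 468 = 10P and P' = 46.8; Q' = 169 − 1(46.8) = 122.2.
Change in price: 46.8 − 34.5 = 12.3.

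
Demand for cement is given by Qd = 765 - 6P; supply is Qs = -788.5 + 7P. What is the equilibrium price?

Set Qd = Qs: 765 - 6P = -788.5 + 7P.
1553.5 = 13P, so P* = 119.5.
Q* = 765 − 6(119.5) = 48.

P* = 119.5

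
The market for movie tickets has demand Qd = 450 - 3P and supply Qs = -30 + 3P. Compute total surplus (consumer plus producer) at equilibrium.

Total surplus = 14700

Equilibrium: 450 - 3P = -30 + 3P gives P* = 80, Q* = 210.
Demand choke price: P = 150; supply starts at P = 10.
CS = ½(150 − 80)(210) = 7350; PS = ½(80 − 10)(210) = 7350.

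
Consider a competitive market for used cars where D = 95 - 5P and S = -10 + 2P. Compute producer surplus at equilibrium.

Producer surplus = 100

Equilibrium: 95 - 5P = -10 + 2P gives P* = 15, Q* = 20.
Supply starts at P = 5 (where S = 0).
PS = ½(15 − 5)(20) = 100.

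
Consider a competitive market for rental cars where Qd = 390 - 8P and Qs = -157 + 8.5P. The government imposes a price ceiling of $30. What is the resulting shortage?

Equilibrium price would be P* = 1094/33, so the ceiling at 30 binds.
At P = 30: Qd = 390 − 8(30) = 150, Qs = -157 + 8.5(30) = 98.
Shortage = 150 − 98 = 52.

Shortage = 52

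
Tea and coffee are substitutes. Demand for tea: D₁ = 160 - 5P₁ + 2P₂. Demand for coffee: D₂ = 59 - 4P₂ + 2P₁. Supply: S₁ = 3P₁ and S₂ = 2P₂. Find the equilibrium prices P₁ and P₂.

Market 1: 160 - 5P₁ + 2P₂ = 3P₁ → 8P₁ - 2P₂ = 160.
Market 2: 6P₂ - 2P₁ = 59.
Eliminating P₂: 6×(1) + 2×(2) gives 44P₁ = 1078, so P₁ = 24.5.
Back-substitute into (2): P₂ = (59 + 2×24.5) / 6 = 18.

P₁ = 24.5, P₂ = 18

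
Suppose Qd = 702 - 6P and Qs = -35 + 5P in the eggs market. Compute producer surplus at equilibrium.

Equilibrium: 702 - 6P = -35 + 5P gives P* = 67, Q* = 300.
Supply starts at P = 7 (where Qs = 0).
PS = ½(67 − 7)(300) = 9000.

Producer surplus = 9000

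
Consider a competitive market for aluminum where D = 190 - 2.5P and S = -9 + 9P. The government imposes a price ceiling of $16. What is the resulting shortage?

Equilibrium price would be P* = 398/23, so the ceiling at 16 binds.
At P = 16: D = 190 − 2.5(16) = 150, S = -9 + 9(16) = 135.
Shortage = 150 − 135 = 15.

Shortage = 15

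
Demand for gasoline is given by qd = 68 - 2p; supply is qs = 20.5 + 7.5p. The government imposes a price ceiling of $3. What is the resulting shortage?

Equilibrium price would be p* = 5, so the ceiling at 3 binds.
At p = 3: qd = 68 − 2(3) = 62, qs = 20.5 + 7.5(3) = 43.
Shortage = 62 − 43 = 19.

Shortage = 19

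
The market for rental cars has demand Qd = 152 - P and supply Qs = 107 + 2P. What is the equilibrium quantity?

Q* = 137

Set Qd = Qs: 152 - P = 107 + 2P.
45 = 3P, so P* = 15.
Q* = 152 − 1(15) = 137.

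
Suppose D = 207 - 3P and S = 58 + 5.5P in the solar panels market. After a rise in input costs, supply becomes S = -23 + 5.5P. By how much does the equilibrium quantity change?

ΔQ = -486/17

Original equilibrium: P* = 298/17, Q* = 2625/17.
New equilibrium: 207 - 3P = -23 + 5.5P, so 230 = 8.5P and P' = 460/17; Q' = 207 − 3(460/17) = 2139/17.
Change in quantity: 2139/17 − 2625/17 = -486/17.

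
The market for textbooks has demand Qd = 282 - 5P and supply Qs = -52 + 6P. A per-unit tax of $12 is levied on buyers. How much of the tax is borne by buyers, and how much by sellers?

Buyers bear 72/11, sellers bear 60/11

Pre-tax equilibrium: P* = 334/11, Q* = 1432/11.
Tax on buyers shifts demand to Qd = 282 − 5(P + 12) = 222 - 5P.
222 - 5P = -52 + 6P gives seller price Ps = 274/11; buyers pay Pb = 274/11 + 12 = 406/11.
New quantity: Q = 282 − 5(406/11) = 1072/11.
Buyer burden = 406/11 − 334/11 = 72/11; seller burden = 334/11 − 274/11 = 60/11.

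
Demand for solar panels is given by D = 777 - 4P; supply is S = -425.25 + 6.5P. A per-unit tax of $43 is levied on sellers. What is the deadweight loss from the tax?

Pre-tax equilibrium: P* = 114.5, Q* = 319.
Tax on sellers shifts supply to S = -425.25 + 6.5(P − 43) = -704.75 + 6.5P.
777 - 4P = -704.75 + 6.5P gives buyer price Pb = 5927/42; sellers receive Ps = 5927/42 − 43 = 4121/42.
New quantity: Q = 777 − 4(5927/42) = 4463/21.
DWL = ½ × 43 × (319 − 4463/21) = 48074/21.

Deadweight loss = 48074/21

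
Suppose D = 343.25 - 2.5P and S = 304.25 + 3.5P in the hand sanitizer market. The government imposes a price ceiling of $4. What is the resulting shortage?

Equilibrium price would be P* = 6.5, so the ceiling at 4 binds.
At P = 4: D = 343.25 − 2.5(4) = 333.25, S = 304.25 + 3.5(4) = 318.25.
Shortage = 333.25 − 318.25 = 15.

Shortage = 15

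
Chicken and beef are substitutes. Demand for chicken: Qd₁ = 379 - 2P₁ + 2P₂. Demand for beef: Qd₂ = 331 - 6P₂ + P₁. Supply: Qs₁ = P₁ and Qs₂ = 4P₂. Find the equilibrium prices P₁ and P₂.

Market 1: 379 - 2P₁ + 2P₂ = P₁ → 3P₁ - 2P₂ = 379.
Market 2: 10P₂ - P₁ = 331.
Eliminating P₂: 10×(1) + 2×(2) gives 28P₁ = 4452, so P₁ = 159.
Back-substitute into (2): P₂ = (331 + 1×159) / 10 = 49.

P₁ = 159, P₂ = 49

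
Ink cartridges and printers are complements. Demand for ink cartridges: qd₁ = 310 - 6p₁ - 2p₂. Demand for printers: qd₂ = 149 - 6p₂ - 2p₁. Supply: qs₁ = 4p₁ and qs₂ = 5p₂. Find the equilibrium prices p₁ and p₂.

Market 1: 310 - 6p₁ - 2p₂ = 4p₁ → 10p₁ + 2p₂ = 310.
Market 2: 11p₂ + 2p₁ = 149.
Eliminating p₂: 11×(1) − 2×(2) gives 106p₁ = 3112, so p₁ = 1556/53.
Back-substitute into (2): p₂ = (149 − 2×1556/53) / 11 = 435/53.

p₁ = 1556/53, p₂ = 435/53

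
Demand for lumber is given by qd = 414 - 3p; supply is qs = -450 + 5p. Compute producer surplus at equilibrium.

Equilibrium: 414 - 3p = -450 + 5p gives p* = 108, q* = 90.
Supply starts at p = 90 (where qs = 0).
PS = ½(108 − 90)(90) = 810.

Producer surplus = 810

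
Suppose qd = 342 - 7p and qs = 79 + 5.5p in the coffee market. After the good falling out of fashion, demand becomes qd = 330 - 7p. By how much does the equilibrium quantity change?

Original equilibrium: p* = 21.04, q* = 194.72.
New equilibrium: 330 - 7p = 79 + 5.5p, so 251 = 12.5p and p' = 20.08; q' = 330 − 7(20.08) = 189.44.
Change in quantity: 189.44 − 194.72 = -5.28.

Δq = -5.28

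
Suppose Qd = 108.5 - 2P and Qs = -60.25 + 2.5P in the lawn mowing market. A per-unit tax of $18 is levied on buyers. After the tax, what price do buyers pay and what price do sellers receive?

Buyers pay $47.5, sellers receive $29.5

Pre-tax equilibrium: P* = 37.5, Q* = 33.5.
Tax on buyers shifts demand to Qd = 108.5 − 2(P + 18) = 72.5 - 2P.
72.5 - 2P = -60.25 + 2.5P gives seller price Ps = 29.5; buyers pay Pb = 29.5 + 18 = 47.5.
New quantity: Q = 108.5 − 2(47.5) = 13.5.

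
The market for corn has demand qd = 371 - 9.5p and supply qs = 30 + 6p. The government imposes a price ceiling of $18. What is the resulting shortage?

Equilibrium price would be p* = 22, so the ceiling at 18 binds.
At p = 18: qd = 371 − 9.5(18) = 200, qs = 30 + 6(18) = 138.
Shortage = 200 − 138 = 62.

Shortage = 62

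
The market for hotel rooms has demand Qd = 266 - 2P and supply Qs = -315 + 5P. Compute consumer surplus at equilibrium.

Equilibrium: 266 - 2P = -315 + 5P gives P* = 83, Q* = 100.
Demand choke price (Qd = 0): P = 133.
CS = ½(133 − 83)(100) = 2500.

Consumer surplus = 2500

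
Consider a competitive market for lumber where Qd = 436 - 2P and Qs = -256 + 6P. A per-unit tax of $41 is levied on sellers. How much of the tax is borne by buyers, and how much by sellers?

Pre-tax equilibrium: P* = 86.5, Q* = 263.
Tax on sellers shifts supply to Qs = -256 + 6(P − 41) = -502 + 6P.
436 - 2P = -502 + 6P gives buyer price Pb = 117.25; sellers receive Ps = 117.25 − 41 = 76.25.
New quantity: Q = 436 − 2(117.25) = 201.5.
Buyer burden = 117.25 − 86.5 = 30.75; seller burden = 86.5 − 76.25 = 10.25.

Buyers bear $30.75, sellers bear $10.25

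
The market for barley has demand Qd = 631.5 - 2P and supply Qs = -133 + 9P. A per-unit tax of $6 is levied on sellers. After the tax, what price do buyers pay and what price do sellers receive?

Pre-tax equilibrium: P* = 69.5, Q* = 492.5.
Tax on sellers shifts supply to Qs = -133 + 9(P − 6) = -187 + 9P.
631.5 - 2P = -187 + 9P gives buyer price Pb = 1637/22; sellers receive Ps = 1637/22 − 6 = 1505/22.
New quantity: Q = 631.5 − 2(1637/22) = 10619/22.

Buyers pay 1637/22, sellers receive 1505/22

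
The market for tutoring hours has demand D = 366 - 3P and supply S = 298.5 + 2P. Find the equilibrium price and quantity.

Set D = S: 366 - 3P = 298.5 + 2P.
67.5 = 5P, so P* = 13.5.
Q* = 366 − 3(13.5) = 325.5.

P* = 13.5, Q* = 325.5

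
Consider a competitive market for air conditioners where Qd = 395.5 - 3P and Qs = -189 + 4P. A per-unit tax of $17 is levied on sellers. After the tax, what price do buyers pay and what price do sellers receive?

Pre-tax equilibrium: P* = 83.5, Q* = 145.
Tax on sellers shifts supply to Qs = -189 + 4(P − 17) = -257 + 4P.
395.5 - 3P = -257 + 4P gives buyer price Pb = 1305/14; sellers receive Ps = 1305/14 − 17 = 1067/14.
New quantity: Q = 395.5 − 3(1305/14) = 811/7.

Buyers pay 1305/14, sellers receive 1067/14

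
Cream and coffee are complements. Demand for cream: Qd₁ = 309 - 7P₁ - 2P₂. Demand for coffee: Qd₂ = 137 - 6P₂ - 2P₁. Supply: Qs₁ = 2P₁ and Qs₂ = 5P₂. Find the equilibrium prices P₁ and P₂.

P₁ = 625/19, P₂ = 123/19

Market 1: 309 - 7P₁ - 2P₂ = 2P₁ → 9P₁ + 2P₂ = 309.
Market 2: 11P₂ + 2P₁ = 137.
Eliminating P₂: 11×(1) − 2×(2) gives 95P₁ = 3125, so P₁ = 625/19.
Back-substitute into (2): P₂ = (137 − 2×625/19) / 11 = 123/19.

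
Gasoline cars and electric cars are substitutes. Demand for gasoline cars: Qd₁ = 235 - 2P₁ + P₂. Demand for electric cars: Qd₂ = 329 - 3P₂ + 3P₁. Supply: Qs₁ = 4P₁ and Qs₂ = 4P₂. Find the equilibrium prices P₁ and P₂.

Market 1: 235 - 2P₁ + P₂ = 4P₁ → 6P₁ - P₂ = 235.
Market 2: 7P₂ - 3P₁ = 329.
Eliminating P₂: 7×(1) + 1×(2) gives 39P₁ = 1974, so P₁ = 658/13.
Back-substitute into (2): P₂ = (329 + 3×658/13) / 7 = 893/13.

P₁ = 658/13, P₂ = 893/13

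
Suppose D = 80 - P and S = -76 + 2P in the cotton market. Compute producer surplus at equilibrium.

Equilibrium: 80 - P = -76 + 2P gives P* = 52, Q* = 28.
Supply starts at P = 38 (where S = 0).
PS = ½(52 − 38)(28) = 196.

Producer surplus = 196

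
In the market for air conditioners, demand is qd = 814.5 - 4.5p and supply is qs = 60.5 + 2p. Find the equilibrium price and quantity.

Set qd = qs: 814.5 - 4.5p = 60.5 + 2p.
754 = 6.5p, so p* = 116.
q* = 814.5 − 4.5(116) = 292.5.

p* = 116, q* = 292.5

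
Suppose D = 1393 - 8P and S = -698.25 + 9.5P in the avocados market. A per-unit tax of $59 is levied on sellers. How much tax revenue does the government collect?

Tax revenue = 373293/35

Pre-tax equilibrium: P* = 119.5, Q* = 437.
Tax on sellers shifts supply to S = -698.25 + 9.5(P − 59) = -1258.75 + 9.5P.
1393 - 8P = -1258.75 + 9.5P gives buyer price Pb = 10607/70; sellers receive Ps = 10607/70 − 59 = 6477/70.
New quantity: Q = 1393 − 8(10607/70) = 6327/35.
Revenue = 59 × 6327/35 = 373293/35.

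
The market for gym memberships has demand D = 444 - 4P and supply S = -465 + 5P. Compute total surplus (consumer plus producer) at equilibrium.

Equilibrium: 444 - 4P = -465 + 5P gives P* = 101, Q* = 40.
Demand choke price: P = 111; supply starts at P = 93.
CS = ½(111 − 101)(40) = 200; PS = ½(101 − 93)(40) = 160.

Total surplus = 360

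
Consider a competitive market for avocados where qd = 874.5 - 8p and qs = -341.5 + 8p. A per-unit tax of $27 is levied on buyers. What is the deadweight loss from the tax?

Pre-tax equilibrium: p* = 76, q* = 266.5.
Tax on buyers shifts demand to qd = 874.5 − 8(p + 27) = 658.5 - 8p.
658.5 - 8p = -341.5 + 8p gives seller price ps = 62.5; buyers pay pb = 62.5 + 27 = 89.5.
New quantity: q = 874.5 − 8(89.5) = 158.5.
DWL = ½ × 27 × (266.5 − 158.5) = 1458.

Deadweight loss = 1458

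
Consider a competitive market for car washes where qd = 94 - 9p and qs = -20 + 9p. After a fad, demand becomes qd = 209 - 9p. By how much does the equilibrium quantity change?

Original equilibrium: p* = 19/3, q* = 37.
New equilibrium: 209 - 9p = -20 + 9p, so 229 = 18p and p' = 229/18; q' = 209 − 9(229/18) = 94.5.
Change in quantity: 94.5 − 37 = 57.5.

Δq = 57.5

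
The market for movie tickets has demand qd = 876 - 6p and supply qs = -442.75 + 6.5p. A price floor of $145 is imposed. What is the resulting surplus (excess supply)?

Surplus = 493.75

Equilibrium price would be p* = 105.5, so the floor at 145 binds.
At p = 145: qd = 6, qs = 499.75.
Surplus = 499.75 − 6 = 493.75.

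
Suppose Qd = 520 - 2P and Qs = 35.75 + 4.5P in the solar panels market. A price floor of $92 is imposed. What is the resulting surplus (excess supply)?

Surplus = 113.75

Equilibrium price would be P* = 74.5, so the floor at 92 binds.
At P = 92: Qd = 336, Qs = 449.75.
Surplus = 449.75 − 336 = 113.75.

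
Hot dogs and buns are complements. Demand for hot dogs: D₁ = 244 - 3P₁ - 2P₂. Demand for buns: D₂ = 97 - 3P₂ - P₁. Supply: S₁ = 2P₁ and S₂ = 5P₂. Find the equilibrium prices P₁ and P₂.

Market 1: 244 - 3P₁ - 2P₂ = 2P₁ → 5P₁ + 2P₂ = 244.
Market 2: 8P₂ + P₁ = 97.
Eliminating P₂: 8×(1) − 2×(2) gives 38P₁ = 1758, so P₁ = 879/19.
Back-substitute into (2): P₂ = (97 − 1×879/19) / 8 = 241/38.

P₁ = 879/19, P₂ = 241/38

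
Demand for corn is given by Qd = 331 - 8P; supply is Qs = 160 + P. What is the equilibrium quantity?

Set Qd = Qs: 331 - 8P = 160 + P.
171 = 9P, so P* = 19.
Q* = 331 − 8(19) = 179.

Q* = 179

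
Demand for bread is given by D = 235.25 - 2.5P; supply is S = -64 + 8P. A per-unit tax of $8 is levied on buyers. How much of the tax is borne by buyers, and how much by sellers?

Buyers bear 128/21, sellers bear 40/21

Pre-tax equilibrium: P* = 28.5, Q* = 164.
Tax on buyers shifts demand to D = 235.25 − 2.5(P + 8) = 215.25 - 2.5P.
215.25 - 2.5P = -64 + 8P gives seller price Ps = 1117/42; buyers pay Pb = 1117/42 + 8 = 1453/42.
New quantity: Q = 235.25 − 2.5(1453/42) = 3124/21.
Buyer burden = 1453/42 − 28.5 = 128/21; seller burden = 28.5 − 1117/42 = 40/21.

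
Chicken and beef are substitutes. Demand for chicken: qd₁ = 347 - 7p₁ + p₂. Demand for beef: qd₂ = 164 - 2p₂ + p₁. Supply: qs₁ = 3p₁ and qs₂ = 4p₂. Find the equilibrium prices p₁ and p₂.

p₁ = 2246/59, p₂ = 1987/59

Market 1: 347 - 7p₁ + p₂ = 3p₁ → 10p₁ - p₂ = 347.
Market 2: 6p₂ - p₁ = 164.
Eliminating p₂: 6×(1) + 1×(2) gives 59p₁ = 2246, so p₁ = 2246/59.
Back-substitute into (2): p₂ = (164 + 1×2246/59) / 6 = 1987/59.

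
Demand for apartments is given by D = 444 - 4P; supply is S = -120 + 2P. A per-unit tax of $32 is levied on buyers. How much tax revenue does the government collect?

Tax revenue = 2432/3

Pre-tax equilibrium: P* = 94, Q* = 68.
Tax on buyers shifts demand to D = 444 − 4(P + 32) = 316 - 4P.
316 - 4P = -120 + 2P gives seller price Ps = 218/3; buyers pay Pb = 218/3 + 32 = 314/3.
New quantity: Q = 444 − 4(314/3) = 76/3.
Revenue = 32 × 76/3 = 2432/3.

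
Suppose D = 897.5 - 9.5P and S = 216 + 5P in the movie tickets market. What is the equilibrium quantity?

Set D = S: 897.5 - 9.5P = 216 + 5P.
681.5 = 14.5P, so P* = 47.
Q* = 897.5 − 9.5(47) = 451.

Q* = 451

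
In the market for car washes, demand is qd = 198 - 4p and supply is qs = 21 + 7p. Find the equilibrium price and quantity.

Set qd = qs: 198 - 4p = 21 + 7p.
177 = 11p, so p* = 177/11.
q* = 198 − 4(177/11) = 1470/11.

p* = 177/11, q* = 1470/11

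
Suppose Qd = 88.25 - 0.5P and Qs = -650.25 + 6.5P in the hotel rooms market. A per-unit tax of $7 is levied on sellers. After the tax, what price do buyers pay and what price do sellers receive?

Pre-tax equilibrium: P* = 105.5, Q* = 35.5.
Tax on sellers shifts supply to Qs = -650.25 + 6.5(P − 7) = -695.75 + 6.5P.
88.25 - 0.5P = -695.75 + 6.5P gives buyer price Pb = 112; sellers receive Ps = 112 − 7 = 105.
New quantity: Q = 88.25 − 0.5(112) = 32.25.

Buyers pay $112, sellers receive $105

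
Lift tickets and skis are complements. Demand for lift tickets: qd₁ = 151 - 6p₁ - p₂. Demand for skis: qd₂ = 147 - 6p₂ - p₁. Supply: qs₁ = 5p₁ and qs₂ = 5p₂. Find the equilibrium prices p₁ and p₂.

Market 1: 151 - 6p₁ - p₂ = 5p₁ → 11p₁ + p₂ = 151.
Market 2: 11p₂ + p₁ = 147.
Eliminating p₂: 11×(1) − 1×(2) gives 120p₁ = 1514, so p₁ = 757/60.
Back-substitute into (2): p₂ = (147 − 1×757/60) / 11 = 733/60.

p₁ = 757/60, p₂ = 733/60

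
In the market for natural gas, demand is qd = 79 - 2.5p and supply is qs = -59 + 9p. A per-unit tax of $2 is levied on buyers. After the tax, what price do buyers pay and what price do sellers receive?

Buyers pay 312/23, sellers receive 266/23

Pre-tax equilibrium: p* = 12, q* = 49.
Tax on buyers shifts demand to qd = 79 − 2.5(p + 2) = 74 - 2.5p.
74 - 2.5p = -59 + 9p gives seller price ps = 266/23; buyers pay pb = 266/23 + 2 = 312/23.
New quantity: q = 79 − 2.5(312/23) = 1037/23.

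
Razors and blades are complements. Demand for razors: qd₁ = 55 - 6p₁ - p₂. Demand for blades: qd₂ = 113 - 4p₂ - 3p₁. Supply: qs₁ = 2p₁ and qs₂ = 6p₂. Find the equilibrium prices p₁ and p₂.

Market 1: 55 - 6p₁ - p₂ = 2p₁ → 8p₁ + p₂ = 55.
Market 2: 10p₂ + 3p₁ = 113.
Eliminating p₂: 10×(1) − 1×(2) gives 77p₁ = 437, so p₁ = 437/77.
Back-substitute into (2): p₂ = (113 − 3×437/77) / 10 = 739/77.

p₁ = 437/77, p₂ = 739/77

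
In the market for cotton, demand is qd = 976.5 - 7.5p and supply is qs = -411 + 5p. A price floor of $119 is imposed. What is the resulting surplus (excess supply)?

Equilibrium price would be p* = 111, so the floor at 119 binds.
At p = 119: qd = 84, qs = 184.
Surplus = 184 − 84 = 100.

Surplus = 100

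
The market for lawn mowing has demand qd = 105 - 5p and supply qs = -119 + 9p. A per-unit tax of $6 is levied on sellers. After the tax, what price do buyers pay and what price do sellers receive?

Buyers pay 139/7, sellers receive 97/7

Pre-tax equilibrium: p* = 16, q* = 25.
Tax on sellers shifts supply to qs = -119 + 9(p − 6) = -173 + 9p.
105 - 5p = -173 + 9p gives buyer price pb = 139/7; sellers receive ps = 139/7 − 6 = 97/7.
New quantity: q = 105 − 5(139/7) = 40/7.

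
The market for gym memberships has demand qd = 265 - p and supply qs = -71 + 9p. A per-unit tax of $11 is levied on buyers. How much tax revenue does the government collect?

Tax revenue = 2436.5

Pre-tax equilibrium: p* = 33.6, q* = 231.4.
Tax on buyers shifts demand to qd = 265 − 1(p + 11) = 254 - p.
254 - p = -71 + 9p gives seller price ps = 32.5; buyers pay pb = 32.5 + 11 = 43.5.
New quantity: q = 265 − 1(43.5) = 221.5.
Revenue = 11 × 221.5 = 2436.5.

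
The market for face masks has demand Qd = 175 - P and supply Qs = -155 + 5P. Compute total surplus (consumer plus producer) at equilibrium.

Total surplus = 8640

Equilibrium: 175 - P = -155 + 5P gives P* = 55, Q* = 120.
Demand choke price: P = 175; supply starts at P = 31.
CS = ½(175 − 55)(120) = 7200; PS = ½(55 − 31)(120) = 1440.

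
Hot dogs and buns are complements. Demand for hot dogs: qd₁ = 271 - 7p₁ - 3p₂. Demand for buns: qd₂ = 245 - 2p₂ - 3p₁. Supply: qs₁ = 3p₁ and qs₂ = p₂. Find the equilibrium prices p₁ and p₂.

Market 1: 271 - 7p₁ - 3p₂ = 3p₁ → 10p₁ + 3p₂ = 271.
Market 2: 3p₂ + 3p₁ = 245.
Eliminating p₂: 3×(1) − 3×(2) gives 21p₁ = 78, so p₁ = 26/7.
Back-substitute into (2): p₂ = (245 − 3×26/7) / 3 = 1637/21.

p₁ = 26/7, p₂ = 1637/21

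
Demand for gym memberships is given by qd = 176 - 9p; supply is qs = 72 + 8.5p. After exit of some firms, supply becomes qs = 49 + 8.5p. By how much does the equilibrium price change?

Δp = 46/35

Original equilibrium: p* = 208/35, q* = 4288/35.
New equilibrium: 176 - 9p = 49 + 8.5p, so 127 = 17.5p and p' = 254/35; q' = 176 − 9(254/35) = 3874/35.
Change in price: 254/35 − 208/35 = 46/35.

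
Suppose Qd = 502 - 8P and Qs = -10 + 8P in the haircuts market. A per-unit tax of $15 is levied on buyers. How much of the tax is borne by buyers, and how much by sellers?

Pre-tax equilibrium: P* = 32, Q* = 246.
Tax on buyers shifts demand to Qd = 502 − 8(P + 15) = 382 - 8P.
382 - 8P = -10 + 8P gives seller price Ps = 24.5; buyers pay Pb = 24.5 + 15 = 39.5.
New quantity: Q = 502 − 8(39.5) = 186.
Buyer burden = 39.5 − 32 = 7.5; seller burden = 32 − 24.5 = 7.5.

Buyers bear $7.5, sellers bear $7.5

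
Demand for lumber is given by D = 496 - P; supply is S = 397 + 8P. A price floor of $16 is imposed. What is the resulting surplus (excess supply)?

Surplus = 45

Equilibrium price would be P* = 11, so the floor at 16 binds.
At P = 16: D = 480, S = 525.
Surplus = 525 − 480 = 45.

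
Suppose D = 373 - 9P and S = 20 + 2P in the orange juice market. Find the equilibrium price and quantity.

Set D = S: 373 - 9P = 20 + 2P.
353 = 11P, so P* = 353/11.
Q* = 373 − 9(353/11) = 926/11.

P* = 353/11, Q* = 926/11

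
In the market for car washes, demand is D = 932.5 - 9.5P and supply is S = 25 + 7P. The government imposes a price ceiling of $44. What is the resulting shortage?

Equilibrium price would be P* = 55, so the ceiling at 44 binds.
At P = 44: D = 932.5 − 9.5(44) = 514.5, S = 25 + 7(44) = 333.
Shortage = 514.5 − 333 = 181.5.

Shortage = 181.5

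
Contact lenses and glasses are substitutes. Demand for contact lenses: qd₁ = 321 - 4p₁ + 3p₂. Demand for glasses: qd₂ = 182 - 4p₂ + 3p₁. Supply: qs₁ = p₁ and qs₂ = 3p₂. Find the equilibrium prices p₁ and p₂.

Market 1: 321 - 4p₁ + 3p₂ = p₁ → 5p₁ - 3p₂ = 321.
Market 2: 7p₂ - 3p₁ = 182.
Eliminating p₂: 7×(1) + 3×(2) gives 26p₁ = 2793, so p₁ = 2793/26.
Back-substitute into (2): p₂ = (182 + 3×2793/26) / 7 = 1873/26.

p₁ = 2793/26, p₂ = 1873/26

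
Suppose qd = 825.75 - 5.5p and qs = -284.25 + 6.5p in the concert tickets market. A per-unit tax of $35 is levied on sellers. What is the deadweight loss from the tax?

Deadweight loss = 175175/96

Pre-tax equilibrium: p* = 92.5, q* = 317.
Tax on sellers shifts supply to qs = -284.25 + 6.5(p − 35) = -511.75 + 6.5p.
825.75 - 5.5p = -511.75 + 6.5p gives buyer price pb = 2675/24; sellers receive ps = 2675/24 − 35 = 1835/24.
New quantity: q = 825.75 − 5.5(2675/24) = 10211/48.
DWL = ½ × 35 × (317 − 10211/48) = 175175/96.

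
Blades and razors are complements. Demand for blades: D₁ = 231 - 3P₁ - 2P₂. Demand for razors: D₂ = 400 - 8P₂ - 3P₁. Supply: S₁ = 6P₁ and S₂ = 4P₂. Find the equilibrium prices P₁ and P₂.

P₁ = 58/3, P₂ = 28.5

Market 1: 231 - 3P₁ - 2P₂ = 6P₁ → 9P₁ + 2P₂ = 231.
Market 2: 12P₂ + 3P₁ = 400.
Eliminating P₂: 12×(1) − 2×(2) gives 102P₁ = 1972, so P₁ = 58/3.
Back-substitute into (2): P₂ = (400 − 3×58/3) / 12 = 28.5.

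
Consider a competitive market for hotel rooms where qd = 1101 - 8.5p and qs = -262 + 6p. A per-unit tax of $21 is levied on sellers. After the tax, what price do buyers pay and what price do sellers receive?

Pre-tax equilibrium: p* = 94, q* = 302.
Tax on sellers shifts supply to qs = -262 + 6(p − 21) = -388 + 6p.
1101 - 8.5p = -388 + 6p gives buyer price pb = 2978/29; sellers receive ps = 2978/29 − 21 = 2369/29.
New quantity: q = 1101 − 8.5(2978/29) = 6616/29.

Buyers pay 2978/29, sellers receive 2369/29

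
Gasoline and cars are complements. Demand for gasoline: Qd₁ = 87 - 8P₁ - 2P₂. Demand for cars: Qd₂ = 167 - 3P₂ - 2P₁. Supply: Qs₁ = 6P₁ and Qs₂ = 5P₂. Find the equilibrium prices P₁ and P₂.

P₁ = 181/54, P₂ = 541/27

Market 1: 87 - 8P₁ - 2P₂ = 6P₁ → 14P₁ + 2P₂ = 87.
Market 2: 8P₂ + 2P₁ = 167.
Eliminating P₂: 8×(1) − 2×(2) gives 108P₁ = 362, so P₁ = 181/54.
Back-substitute into (2): P₂ = (167 − 2×181/54) / 8 = 541/27.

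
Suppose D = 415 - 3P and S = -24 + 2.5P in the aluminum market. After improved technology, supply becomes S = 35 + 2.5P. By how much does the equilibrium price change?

Original equilibrium: P* = 878/11, Q* = 1931/11.
New equilibrium: 415 - 3P = 35 + 2.5P, so 380 = 5.5P and P' = 760/11; Q' = 415 − 3(760/11) = 2285/11.
Change in price: 760/11 − 878/11 = -118/11.

ΔP = -118/11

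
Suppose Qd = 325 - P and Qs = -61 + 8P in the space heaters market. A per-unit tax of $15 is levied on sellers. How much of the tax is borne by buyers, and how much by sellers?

Buyers bear 40/3, sellers bear 5/3

Pre-tax equilibrium: P* = 386/9, Q* = 2539/9.
Tax on sellers shifts supply to Qs = -61 + 8(P − 15) = -181 + 8P.
325 - P = -181 + 8P gives buyer price Pb = 506/9; sellers receive Ps = 506/9 − 15 = 371/9.
New quantity: Q = 325 − 1(506/9) = 2419/9.
Buyer burden = 506/9 − 386/9 = 40/3; seller burden = 386/9 − 371/9 = 5/3.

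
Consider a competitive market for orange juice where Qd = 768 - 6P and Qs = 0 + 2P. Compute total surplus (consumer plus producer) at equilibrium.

Total surplus = 12288

Equilibrium: 768 - 6P = 0 + 2P gives P* = 96, Q* = 192.
Demand choke price: P = 128; supply starts at P = 0.
CS = ½(128 − 96)(192) = 3072; PS = ½(96 − 0)(192) = 9216.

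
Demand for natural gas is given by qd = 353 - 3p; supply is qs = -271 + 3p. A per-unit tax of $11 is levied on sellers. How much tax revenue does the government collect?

Tax revenue = 269.5

Pre-tax equilibrium: p* = 104, q* = 41.
Tax on sellers shifts supply to qs = -271 + 3(p − 11) = -304 + 3p.
353 - 3p = -304 + 3p gives buyer price pb = 109.5; sellers receive ps = 109.5 − 11 = 98.5.
New quantity: q = 353 − 3(109.5) = 24.5.
Revenue = 11 × 24.5 = 269.5.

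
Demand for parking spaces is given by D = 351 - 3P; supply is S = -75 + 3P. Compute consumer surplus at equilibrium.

Consumer surplus = 3174

Equilibrium: 351 - 3P = -75 + 3P gives P* = 71, Q* = 138.
Demand choke price (D = 0): P = 117.
CS = ½(117 − 71)(138) = 3174.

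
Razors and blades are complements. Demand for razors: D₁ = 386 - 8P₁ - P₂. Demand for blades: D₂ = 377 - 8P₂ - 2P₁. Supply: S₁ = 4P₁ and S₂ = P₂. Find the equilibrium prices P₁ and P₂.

Market 1: 386 - 8P₁ - P₂ = 4P₁ → 12P₁ + P₂ = 386.
Market 2: 9P₂ + 2P₁ = 377.
Eliminating P₂: 9×(1) − 1×(2) gives 106P₁ = 3097, so P₁ = 3097/106.
Back-substitute into (2): P₂ = (377 − 2×3097/106) / 9 = 1876/53.

P₁ = 3097/106, P₂ = 1876/53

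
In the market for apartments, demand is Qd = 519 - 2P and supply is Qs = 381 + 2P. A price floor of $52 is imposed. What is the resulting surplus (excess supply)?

Equilibrium price would be P* = 34.5, so the floor at 52 binds.
At P = 52: Qd = 415, Qs = 485.
Surplus = 485 − 415 = 70.

Surplus = 70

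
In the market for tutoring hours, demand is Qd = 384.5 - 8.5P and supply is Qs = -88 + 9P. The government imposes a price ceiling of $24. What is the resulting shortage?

Shortage = 52.5

Equilibrium price would be P* = 27, so the ceiling at 24 binds.
At P = 24: Qd = 384.5 − 8.5(24) = 180.5, Qs = -88 + 9(24) = 128.
Shortage = 180.5 − 128 = 52.5.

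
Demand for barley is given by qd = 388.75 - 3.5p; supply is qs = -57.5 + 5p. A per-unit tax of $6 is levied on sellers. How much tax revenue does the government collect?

Tax revenue = 19650/17

Pre-tax equilibrium: p* = 52.5, q* = 205.
Tax on sellers shifts supply to qs = -57.5 + 5(p − 6) = -87.5 + 5p.
388.75 - 3.5p = -87.5 + 5p gives buyer price pb = 1905/34; sellers receive ps = 1905/34 − 6 = 1701/34.
New quantity: q = 388.75 − 3.5(1905/34) = 3275/17.
Revenue = 6 × 3275/17 = 19650/17.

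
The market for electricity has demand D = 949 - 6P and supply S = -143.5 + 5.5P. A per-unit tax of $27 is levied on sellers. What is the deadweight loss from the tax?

Pre-tax equilibrium: P* = 95, Q* = 379.
Tax on sellers shifts supply to S = -143.5 + 5.5(P − 27) = -292 + 5.5P.
949 - 6P = -292 + 5.5P gives buyer price Pb = 2482/23; sellers receive Ps = 2482/23 − 27 = 1861/23.
New quantity: Q = 949 − 6(2482/23) = 6935/23.
DWL = ½ × 27 × (379 − 6935/23) = 24057/23.

Deadweight loss = 24057/23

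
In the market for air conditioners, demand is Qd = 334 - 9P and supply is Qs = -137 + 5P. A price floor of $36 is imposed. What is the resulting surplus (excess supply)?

Equilibrium price would be P* = 471/14, so the floor at 36 binds.
At P = 36: Qd = 10, Qs = 43.
Surplus = 43 − 10 = 33.

Surplus = 33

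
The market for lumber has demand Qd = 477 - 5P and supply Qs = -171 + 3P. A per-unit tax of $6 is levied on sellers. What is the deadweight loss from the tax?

Pre-tax equilibrium: P* = 81, Q* = 72.
Tax on sellers shifts supply to Qs = -171 + 3(P − 6) = -189 + 3P.
477 - 5P = -189 + 3P gives buyer price Pb = 83.25; sellers receive Ps = 83.25 − 6 = 77.25.
New quantity: Q = 477 − 5(83.25) = 60.75.
DWL = ½ × 6 × (72 − 60.75) = 33.75.

Deadweight loss = 33.75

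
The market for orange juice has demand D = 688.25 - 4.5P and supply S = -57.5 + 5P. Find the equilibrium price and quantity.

P* = 78.5, Q* = 335

Set D = S: 688.25 - 4.5P = -57.5 + 5P.
745.75 = 9.5P, so P* = 78.5.
Q* = 688.25 − 4.5(78.5) = 335.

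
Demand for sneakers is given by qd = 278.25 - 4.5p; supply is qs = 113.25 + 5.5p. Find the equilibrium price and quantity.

p* = 16.5, q* = 204

Set qd = qs: 278.25 - 4.5p = 113.25 + 5.5p.
165 = 10p, so p* = 16.5.
q* = 278.25 − 4.5(16.5) = 204.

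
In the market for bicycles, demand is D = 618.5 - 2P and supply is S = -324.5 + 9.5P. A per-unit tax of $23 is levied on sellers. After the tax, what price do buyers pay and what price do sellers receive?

Pre-tax equilibrium: P* = 82, Q* = 454.5.
Tax on sellers shifts supply to S = -324.5 + 9.5(P − 23) = -543 + 9.5P.
618.5 - 2P = -543 + 9.5P gives buyer price Pb = 101; sellers receive Ps = 101 − 23 = 78.
New quantity: Q = 618.5 − 2(101) = 416.5.

Buyers pay $101, sellers receive $78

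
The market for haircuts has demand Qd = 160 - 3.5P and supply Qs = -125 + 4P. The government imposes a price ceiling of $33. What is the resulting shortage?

Equilibrium price would be P* = 38, so the ceiling at 33 binds.
At P = 33: Qd = 160 − 3.5(33) = 44.5, Qs = -125 + 4(33) = 7.
Shortage = 44.5 − 7 = 37.5.

Shortage = 37.5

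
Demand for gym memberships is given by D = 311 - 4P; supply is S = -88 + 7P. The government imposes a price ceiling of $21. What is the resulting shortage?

Equilibrium price would be P* = 399/11, so the ceiling at 21 binds.
At P = 21: D = 311 − 4(21) = 227, S = -88 + 7(21) = 59.
Shortage = 227 − 59 = 168.

Shortage = 168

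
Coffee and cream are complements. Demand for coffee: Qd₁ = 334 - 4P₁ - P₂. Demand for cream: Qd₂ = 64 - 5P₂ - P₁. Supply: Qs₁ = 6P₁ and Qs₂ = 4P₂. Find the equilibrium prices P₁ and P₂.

Market 1: 334 - 4P₁ - P₂ = 6P₁ → 10P₁ + P₂ = 334.
Market 2: 9P₂ + P₁ = 64.
Eliminating P₂: 9×(1) − 1×(2) gives 89P₁ = 2942, so P₁ = 2942/89.
Back-substitute into (2): P₂ = (64 − 1×2942/89) / 9 = 306/89.

P₁ = 2942/89, P₂ = 306/89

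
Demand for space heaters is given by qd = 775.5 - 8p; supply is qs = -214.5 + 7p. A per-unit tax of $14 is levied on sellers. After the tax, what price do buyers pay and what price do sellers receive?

Buyers pay 1088/15, sellers receive 878/15

Pre-tax equilibrium: p* = 66, q* = 247.5.
Tax on sellers shifts supply to qs = -214.5 + 7(p − 14) = -312.5 + 7p.
775.5 - 8p = -312.5 + 7p gives buyer price pb = 1088/15; sellers receive ps = 1088/15 − 14 = 878/15.
New quantity: q = 775.5 − 8(1088/15) = 5857/30.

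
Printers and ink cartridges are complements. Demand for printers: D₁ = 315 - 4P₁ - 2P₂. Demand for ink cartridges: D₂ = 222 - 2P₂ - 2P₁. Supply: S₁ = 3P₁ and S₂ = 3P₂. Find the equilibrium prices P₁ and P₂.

P₁ = 1131/31, P₂ = 924/31

Market 1: 315 - 4P₁ - 2P₂ = 3P₁ → 7P₁ + 2P₂ = 315.
Market 2: 5P₂ + 2P₁ = 222.
Eliminating P₂: 5×(1) − 2×(2) gives 31P₁ = 1131, so P₁ = 1131/31.
Back-substitute into (2): P₂ = (222 − 2×1131/31) / 5 = 924/31.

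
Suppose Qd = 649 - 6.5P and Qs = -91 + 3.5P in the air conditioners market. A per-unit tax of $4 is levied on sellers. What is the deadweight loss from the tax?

Deadweight loss = 18.2

Pre-tax equilibrium: P* = 74, Q* = 168.
Tax on sellers shifts supply to Qs = -91 + 3.5(P − 4) = -105 + 3.5P.
649 - 6.5P = -105 + 3.5P gives buyer price Pb = 75.4; sellers receive Ps = 75.4 − 4 = 71.4.
New quantity: Q = 649 − 6.5(75.4) = 158.9.
DWL = ½ × 4 × (168 − 158.9) = 18.2.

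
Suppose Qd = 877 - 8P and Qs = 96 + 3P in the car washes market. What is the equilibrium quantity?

Set Qd = Qs: 877 - 8P = 96 + 3P.
781 = 11P, so P* = 71.
Q* = 877 − 8(71) = 309.

Q* = 309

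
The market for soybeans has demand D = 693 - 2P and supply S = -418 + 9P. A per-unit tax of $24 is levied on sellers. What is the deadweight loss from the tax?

Pre-tax equilibrium: P* = 101, Q* = 491.
Tax on sellers shifts supply to S = -418 + 9(P − 24) = -634 + 9P.
693 - 2P = -634 + 9P gives buyer price Pb = 1327/11; sellers receive Ps = 1327/11 − 24 = 1063/11.
New quantity: Q = 693 − 2(1327/11) = 4969/11.
DWL = ½ × 24 × (491 − 4969/11) = 5184/11.

Deadweight loss = 5184/11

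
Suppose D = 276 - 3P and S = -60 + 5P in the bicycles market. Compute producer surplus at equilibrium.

Producer surplus = 2250

Equilibrium: 276 - 3P = -60 + 5P gives P* = 42, Q* = 150.
Supply starts at P = 12 (where S = 0).
PS = ½(42 − 12)(150) = 2250.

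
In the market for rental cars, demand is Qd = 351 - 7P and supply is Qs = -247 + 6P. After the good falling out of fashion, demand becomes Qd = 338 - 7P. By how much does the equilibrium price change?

ΔP = -1

Original equilibrium: P* = 46, Q* = 29.
New equilibrium: 338 - 7P = -247 + 6P, so 585 = 13P and P' = 45; Q' = 338 − 7(45) = 23.
Change in price: 45 − 46 = -1.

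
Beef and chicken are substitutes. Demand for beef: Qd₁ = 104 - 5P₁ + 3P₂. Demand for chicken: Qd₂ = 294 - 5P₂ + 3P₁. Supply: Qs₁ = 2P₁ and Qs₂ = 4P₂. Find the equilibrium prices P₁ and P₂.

Market 1: 104 - 5P₁ + 3P₂ = 2P₁ → 7P₁ - 3P₂ = 104.
Market 2: 9P₂ - 3P₁ = 294.
Eliminating P₂: 9×(1) + 3×(2) gives 54P₁ = 1818, so P₁ = 101/3.
Back-substitute into (2): P₂ = (294 + 3×101/3) / 9 = 395/9.

P₁ = 101/3, P₂ = 395/9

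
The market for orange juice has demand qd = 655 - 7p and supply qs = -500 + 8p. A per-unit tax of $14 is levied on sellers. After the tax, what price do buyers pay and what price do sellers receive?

Pre-tax equilibrium: p* = 77, q* = 116.
Tax on sellers shifts supply to qs = -500 + 8(p − 14) = -612 + 8p.
655 - 7p = -612 + 8p gives buyer price pb = 1267/15; sellers receive ps = 1267/15 − 14 = 1057/15.
New quantity: q = 655 − 7(1267/15) = 956/15.

Buyers pay 1267/15, sellers receive 1057/15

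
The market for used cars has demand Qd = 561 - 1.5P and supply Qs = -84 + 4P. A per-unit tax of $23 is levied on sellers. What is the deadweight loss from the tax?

Pre-tax equilibrium: P* = 1290/11, Q* = 4236/11.
Tax on sellers shifts supply to Qs = -84 + 4(P − 23) = -176 + 4P.
561 - 1.5P = -176 + 4P gives buyer price Pb = 134; sellers receive Ps = 134 − 23 = 111.
New quantity: Q = 561 − 1.5(134) = 360.
DWL = ½ × 23 × (4236/11 − 360) = 3174/11.

Deadweight loss = 3174/11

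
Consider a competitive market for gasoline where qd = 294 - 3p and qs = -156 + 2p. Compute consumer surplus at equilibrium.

Consumer surplus = 96

Equilibrium: 294 - 3p = -156 + 2p gives p* = 90, q* = 24.
Demand choke price (qd = 0): p = 98.
CS = ½(98 − 90)(24) = 96.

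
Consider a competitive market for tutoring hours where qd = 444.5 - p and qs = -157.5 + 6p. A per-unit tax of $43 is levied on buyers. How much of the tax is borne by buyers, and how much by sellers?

Buyers bear 258/7, sellers bear 43/7

Pre-tax equilibrium: p* = 86, q* = 358.5.
Tax on buyers shifts demand to qd = 444.5 − 1(p + 43) = 401.5 - p.
401.5 - p = -157.5 + 6p gives seller price ps = 559/7; buyers pay pb = 559/7 + 43 = 860/7.
New quantity: q = 444.5 − 1(860/7) = 4503/14.
Buyer burden = 860/7 − 86 = 258/7; seller burden = 86 − 559/7 = 43/7.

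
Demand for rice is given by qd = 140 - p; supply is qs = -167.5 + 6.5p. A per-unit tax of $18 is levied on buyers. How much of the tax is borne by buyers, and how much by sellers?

Buyers bear $15.6, sellers bear $2.4

Pre-tax equilibrium: p* = 41, q* = 99.
Tax on buyers shifts demand to qd = 140 − 1(p + 18) = 122 - p.
122 - p = -167.5 + 6.5p gives seller price ps = 38.6; buyers pay pb = 38.6 + 18 = 56.6.
New quantity: q = 140 − 1(56.6) = 83.4.
Buyer burden = 56.6 − 41 = 15.6; seller burden = 41 − 38.6 = 2.4.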